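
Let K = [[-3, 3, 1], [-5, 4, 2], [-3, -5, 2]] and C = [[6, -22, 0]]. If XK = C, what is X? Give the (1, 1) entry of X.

K is on the right of X, so right-multiply by K⁻¹: X = CK⁻¹.
det K = -5, so K⁻¹ = [[-18/5, 11/5, -2/5], [-4/5, 3/5, -1/5], [-37/5, 24/5, -3/5]].
X = CK⁻¹ = [[6, -22, 0]] · [[-18/5, 11/5, -2/5], [-4/5, 3/5, -1/5], [-37/5, 24/5, -3/5]] = [[-4, 0, 2]].

-4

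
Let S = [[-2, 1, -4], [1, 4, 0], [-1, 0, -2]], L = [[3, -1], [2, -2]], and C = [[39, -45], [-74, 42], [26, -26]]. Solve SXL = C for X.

Isolating X: multiply by S⁻¹ from the left and L⁻¹ from the right, so X = S⁻¹CL⁻¹.
det S = 2, so S⁻¹ = [[-4, 1, 8], [1, 0, -2], [2, -1/2, -9/2]].
det L = -4, so L⁻¹ = [[1/2, -1/4], [1/2, -3/4]].
S⁻¹C = [[-22, 14], [-13, 7], [-2, 6]].
X = (S⁻¹C)L⁻¹ = [[-4, -5], [-3, -2], [2, -4]].

X = [[-4, -5], [-3, -2], [2, -4]]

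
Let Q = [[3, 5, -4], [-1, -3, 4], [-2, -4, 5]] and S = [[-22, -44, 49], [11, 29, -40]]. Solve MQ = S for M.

M = [[-3, 3, 5], [-1, -6, -4]]

Q is on the right of M, so right-multiply by Q⁻¹: M = SQ⁻¹.
det Q = -4, so Q⁻¹ = [[-1/4, 9/4, -2], [3/4, -7/4, 2], [1/2, -1/2, 1]].
M = SQ⁻¹ = [[-22, -44, 49], [11, 29, -40]] · [[-1/4, 9/4, -2], [3/4, -7/4, 2], [1/2, -1/2, 1]] = [[-3, 3, 5], [-1, -6, -4]].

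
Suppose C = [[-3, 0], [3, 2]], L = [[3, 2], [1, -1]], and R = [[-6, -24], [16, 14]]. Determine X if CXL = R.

X = C⁻¹RL⁻¹ (apply C⁻¹ on the left and L⁻¹ on the right).
det C = -6; the adjugate gives C⁻¹ = [[-1/3, 0], [1/2, 1/2]].
L has determinant -5; L⁻¹ = [[1/5, 2/5], [1/5, -3/5]].
C⁻¹R = [[2, 8], [5, -5]].
X = (C⁻¹R)L⁻¹ = [[2, -4], [0, 5]].

X = [[2, -4], [0, 5]]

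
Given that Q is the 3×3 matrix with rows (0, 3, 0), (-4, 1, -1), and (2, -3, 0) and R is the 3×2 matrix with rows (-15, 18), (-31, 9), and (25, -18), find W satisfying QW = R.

W = [[5, 0], [-5, 6], [6, -3]]

Left-multiplying both sides by Q⁻¹ gives W = Q⁻¹R.
det Q = -6; the adjugate gives Q⁻¹ = [[1/2, 0, 1/2], [1/3, 0, 0], [-5/3, -1, -2]].
W = Q⁻¹R = [[1/2, 0, 1/2], [1/3, 0, 0], [-5/3, -1, -2]] · [[-15, 18], [-31, 9], [25, -18]] = [[5, 0], [-5, 6], [6, -3]].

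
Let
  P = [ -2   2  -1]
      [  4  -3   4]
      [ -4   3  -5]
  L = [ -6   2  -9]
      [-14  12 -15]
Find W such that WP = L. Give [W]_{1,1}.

Right-multiplying both sides by P⁻¹ gives W = LP⁻¹.
det P = 2; the adjugate gives P⁻¹ = [[3/2, 7/2, 5/2], [2, 3, 2], [0, -1, -1]].
W = LP⁻¹ = [[-6, 2, -9], [-14, 12, -15]] · [[3/2, 7/2, 5/2], [2, 3, 2], [0, -1, -1]] = [[-5, -6, -2], [3, 2, 4]].

-5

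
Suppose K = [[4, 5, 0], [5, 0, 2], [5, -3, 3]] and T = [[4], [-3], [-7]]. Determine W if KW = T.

W = [[1], [0], [-4]]

K is on the left of W, so left-multiply by K⁻¹: W = K⁻¹T.
det K = -1, so K⁻¹ = [[-6, 15, -10], [5, -12, 8], [15, -37, 25]].
W = K⁻¹T = [[-6, 15, -10], [5, -12, 8], [15, -37, 25]] · [[4], [-3], [-7]] = [[1], [0], [-4]].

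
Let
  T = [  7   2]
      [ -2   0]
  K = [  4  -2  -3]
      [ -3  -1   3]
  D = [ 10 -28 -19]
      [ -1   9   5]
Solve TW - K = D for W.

W = [[2, -4, -4], [0, -1, 3]]

TW = D + K = [[14, -30, -22], [-4, 8, 8]].
Since T multiplies W on the left, W = T⁻¹(D + K).
det T = 4, so T⁻¹ = [[0, -1/2], [1/2, 7/4]].
W = T⁻¹(D + K) = [[2, -4, -4], [0, -1, 3]].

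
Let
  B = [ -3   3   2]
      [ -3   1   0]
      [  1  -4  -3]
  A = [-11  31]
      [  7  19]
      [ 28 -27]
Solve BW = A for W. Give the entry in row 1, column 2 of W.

Left-multiplying both sides by B⁻¹ gives W = B⁻¹A.
det B = 4; the adjugate gives B⁻¹ = [[-3/4, 1/4, -1/2], [-9/4, 7/4, -3/2], [11/4, -9/4, 3/2]].
W = B⁻¹A = [[-3/4, 1/4, -1/2], [-9/4, 7/4, -3/2], [11/4, -9/4, 3/2]] · [[-11, 31], [7, 19], [28, -27]] = [[-4, -5], [-5, 4], [-4, 2]].

-5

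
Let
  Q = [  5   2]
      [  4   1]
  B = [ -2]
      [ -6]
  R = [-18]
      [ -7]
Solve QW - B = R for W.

W = [[-2], [-5]]

QW = R + B = [[-20], [-13]].
Since Q multiplies W on the left, W = Q⁻¹(R + B).
det Q = -3, so Q⁻¹ = [[-1/3, 2/3], [4/3, -5/3]].
W = Q⁻¹(R + B) = [[-2], [-5]].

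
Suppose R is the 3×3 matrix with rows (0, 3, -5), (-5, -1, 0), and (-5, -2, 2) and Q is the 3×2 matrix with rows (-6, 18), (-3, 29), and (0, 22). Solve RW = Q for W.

W = [[0, -6], [3, 1], [3, -3]]

R is on the left of W, so left-multiply by R⁻¹: W = R⁻¹Q.
det R = 5, so R⁻¹ = [[-2/5, 4/5, -1], [2, -5, 5], [1, -3, 3]].
W = R⁻¹Q = [[-2/5, 4/5, -1], [2, -5, 5], [1, -3, 3]] · [[-6, 18], [-3, 29], [0, 22]] = [[0, -6], [3, 1], [3, -3]].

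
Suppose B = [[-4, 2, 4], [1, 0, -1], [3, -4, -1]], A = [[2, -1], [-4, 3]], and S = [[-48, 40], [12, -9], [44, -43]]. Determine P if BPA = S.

P = [[-2, -5], [4, 2], [-2, -2]]

Isolating P: multiply by B⁻¹ from the left and A⁻¹ from the right, so P = B⁻¹SA⁻¹.
det B = -4, so B⁻¹ = [[1, 7/2, 1/2], [1/2, 2, 0], [1, 5/2, 1/2]].
det A = 2, so A⁻¹ = [[3/2, 1/2], [2, 1]].
B⁻¹S = [[16, -13], [0, 2], [4, -4]].
P = (B⁻¹S)A⁻¹ = [[-2, -5], [4, 2], [-2, -2]].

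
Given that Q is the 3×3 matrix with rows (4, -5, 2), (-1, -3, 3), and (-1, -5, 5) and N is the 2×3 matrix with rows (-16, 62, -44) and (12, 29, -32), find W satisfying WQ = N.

W = [[-6, -4, -4], [1, -3, -5]]

Since Q sits to the right of W, W = NQ⁻¹.
det Q = -6, so Q⁻¹ = [[0, -5/2, 3/2], [-1/3, -11/3, 7/3], [-1/3, -25/6, 17/6]].
W = NQ⁻¹ = [[-16, 62, -44], [12, 29, -32]] · [[0, -5/2, 3/2], [-1/3, -11/3, 7/3], [-1/3, -25/6, 17/6]] = [[-6, -4, -4], [1, -3, -5]].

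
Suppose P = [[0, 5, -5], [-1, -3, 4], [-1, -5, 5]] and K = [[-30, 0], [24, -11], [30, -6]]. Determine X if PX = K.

X = [[0, 6], [0, -5], [6, -5]]

P is on the left of X, so left-multiply by P⁻¹: X = P⁻¹K.
det P = -5, so P⁻¹ = [[-1, 0, -1], [-1/5, 1, -1], [-2/5, 1, -1]].
X = P⁻¹K = [[-1, 0, -1], [-1/5, 1, -1], [-2/5, 1, -1]] · [[-30, 0], [24, -11], [30, -6]] = [[0, 6], [0, -5], [6, -5]].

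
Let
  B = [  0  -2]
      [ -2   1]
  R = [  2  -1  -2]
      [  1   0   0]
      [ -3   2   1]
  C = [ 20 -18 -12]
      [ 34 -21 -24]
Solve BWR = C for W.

W = B⁻¹CR⁻¹ (apply B⁻¹ on the left and R⁻¹ on the right).
B has determinant -4; B⁻¹ = [[-1/4, -1/2], [-1/2, 0]].
det R = -3; the adjugate gives R⁻¹ = [[0, 1, 0], [1/3, 4/3, 2/3], [-2/3, 1/3, -1/3]].
B⁻¹C = [[-22, 15, 15], [-10, 9, 6]].
W = (B⁻¹C)R⁻¹ = [[-5, 3, 5], [-1, 4, 4]].

W = [[-5, 3, 5], [-1, 4, 4]]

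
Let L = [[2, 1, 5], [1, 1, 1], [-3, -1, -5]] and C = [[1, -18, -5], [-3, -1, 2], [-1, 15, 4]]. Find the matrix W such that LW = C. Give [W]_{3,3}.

-2

L is on the left of W, so left-multiply by L⁻¹: W = L⁻¹C.
det L = 4, so L⁻¹ = [[-1, 0, -1], [1/2, 5/4, 3/4], [1/2, -1/4, 1/4]].
W = L⁻¹C = [[-1, 0, -1], [1/2, 5/4, 3/4], [1/2, -1/4, 1/4]] · [[1, -18, -5], [-3, -1, 2], [-1, 15, 4]] = [[0, 3, 1], [-4, 1, 3], [1, -5, -2]].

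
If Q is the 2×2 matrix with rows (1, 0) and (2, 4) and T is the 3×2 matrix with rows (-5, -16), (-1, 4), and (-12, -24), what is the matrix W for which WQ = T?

Since Q sits to the right of W, W = TQ⁻¹.
det Q = 4, so Q⁻¹ = [[1, 0], [-1/2, 1/4]].
W = TQ⁻¹ = [[-5, -16], [-1, 4], [-12, -24]] · [[1, 0], [-1/2, 1/4]] = [[3, -4], [-3, 1], [0, -6]].

W = [[3, -4], [-3, 1], [0, -6]]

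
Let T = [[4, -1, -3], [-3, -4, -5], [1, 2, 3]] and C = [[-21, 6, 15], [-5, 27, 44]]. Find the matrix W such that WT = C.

W = [[-6, -3, -6], [-5, -4, 3]]

T is on the right of W, so right-multiply by T⁻¹: W = CT⁻¹.
T has determinant -6; T⁻¹ = [[1/3, 1/2, 7/6], [-2/3, -5/2, -29/6], [1/3, 3/2, 19/6]].
W = CT⁻¹ = [[-21, 6, 15], [-5, 27, 44]] · [[1/3, 1/2, 7/6], [-2/3, -5/2, -29/6], [1/3, 3/2, 19/6]] = [[-6, -3, -6], [-5, -4, 3]].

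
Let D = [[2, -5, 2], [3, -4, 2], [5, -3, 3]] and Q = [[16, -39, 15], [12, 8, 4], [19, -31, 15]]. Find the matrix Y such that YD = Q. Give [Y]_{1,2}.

3

Right-multiplying both sides by D⁻¹ gives Y = QD⁻¹.
D has determinant 5; D⁻¹ = [[-6/5, 9/5, -2/5], [1/5, -4/5, 2/5], [11/5, -19/5, 7/5]].
Y = QD⁻¹ = [[16, -39, 15], [12, 8, 4], [19, -31, 15]] · [[-6/5, 9/5, -2/5], [1/5, -4/5, 2/5], [11/5, -19/5, 7/5]] = [[6, 3, -1], [-4, 0, 4], [4, 2, 1]].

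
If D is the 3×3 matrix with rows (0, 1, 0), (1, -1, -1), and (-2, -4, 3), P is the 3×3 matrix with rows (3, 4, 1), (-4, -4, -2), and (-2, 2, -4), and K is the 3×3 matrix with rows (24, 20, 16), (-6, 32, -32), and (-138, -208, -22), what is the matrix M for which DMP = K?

M = [[0, -5, 4], [4, -2, -2], [-2, 2, -4]]

Isolating M: multiply by D⁻¹ from the left and P⁻¹ from the right, so M = D⁻¹KP⁻¹.
det D = -1; the adjugate gives D⁻¹ = [[7, 3, 1], [1, 0, 0], [6, 2, 1]].
det P = -4; the adjugate gives P⁻¹ = [[-5, -9/2, 1], [3, 5/2, -1/2], [4, 7/2, -1]].
D⁻¹K = [[12, 28, -6], [24, 20, 16], [-6, -24, 10]].
M = (D⁻¹K)P⁻¹ = [[0, -5, 4], [4, -2, -2], [-2, 2, -4]].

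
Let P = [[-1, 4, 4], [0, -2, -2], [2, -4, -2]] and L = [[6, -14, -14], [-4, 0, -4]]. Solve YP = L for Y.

Y = [[-6, -5, 0], [0, 4, -2]]

Since P sits to the right of Y, Y = LP⁻¹.
det P = 4; the adjugate gives P⁻¹ = [[-1, -2, 0], [-1, -3/2, -1/2], [1, 1, 1/2]].
Y = LP⁻¹ = [[6, -14, -14], [-4, 0, -4]] · [[-1, -2, 0], [-1, -3/2, -1/2], [1, 1, 1/2]] = [[-6, -5, 0], [0, 4, -2]].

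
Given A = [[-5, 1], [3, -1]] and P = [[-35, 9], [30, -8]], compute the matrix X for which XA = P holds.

X = [[4, -5], [-3, 5]]

Right-multiplying both sides by A⁻¹ gives X = PA⁻¹.
det A = 2, so A⁻¹ = [[-1/2, -1/2], [-3/2, -5/2]].
X = PA⁻¹ = [[-35, 9], [30, -8]] · [[-1/2, -1/2], [-3/2, -5/2]] = [[4, -5], [-3, 5]].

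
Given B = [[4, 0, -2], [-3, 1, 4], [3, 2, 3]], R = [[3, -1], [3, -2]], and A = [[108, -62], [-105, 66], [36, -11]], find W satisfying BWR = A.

Isolating W: multiply by B⁻¹ from the left and R⁻¹ from the right, so W = B⁻¹AR⁻¹.
det B = -2, so B⁻¹ = [[5/2, 2, -1], [-21/2, -9, 5], [9/2, 4, -2]].
det R = -3; the adjugate gives R⁻¹ = [[2/3, -1/3], [1, -1]].
B⁻¹A = [[24, -12], [-9, 2], [-6, 7]].
W = (B⁻¹A)R⁻¹ = [[4, 4], [-4, 1], [3, -5]].

W = [[4, 4], [-4, 1], [3, -5]]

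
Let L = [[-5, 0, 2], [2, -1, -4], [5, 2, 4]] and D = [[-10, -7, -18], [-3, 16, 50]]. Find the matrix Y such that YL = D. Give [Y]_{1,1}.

3

L is on the right of Y, so right-multiply by L⁻¹: Y = DL⁻¹.
det L = -2, so L⁻¹ = [[-2, -2, -1], [14, 15, 8], [-9/2, -5, -5/2]].
Y = DL⁻¹ = [[-10, -7, -18], [-3, 16, 50]] · [[-2, -2, -1], [14, 15, 8], [-9/2, -5, -5/2]] = [[3, 5, -1], [5, -4, 6]].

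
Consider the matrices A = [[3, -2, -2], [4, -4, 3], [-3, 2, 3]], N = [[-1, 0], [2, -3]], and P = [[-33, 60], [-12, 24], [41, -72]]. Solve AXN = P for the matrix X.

Isolating X: multiply by A⁻¹ from the left and N⁻¹ from the right, so X = A⁻¹PN⁻¹.
det A = -4; the adjugate gives A⁻¹ = [[9/2, -1/2, 7/2], [21/4, -3/4, 17/4], [1, 0, 1]].
det N = 3, so N⁻¹ = [[-1, 0], [-2/3, -1/3]].
A⁻¹P = [[1, 6], [10, -9], [8, -12]].
X = (A⁻¹P)N⁻¹ = [[-5, -2], [-4, 3], [0, 4]].

X = [[-5, -2], [-4, 3], [0, 4]]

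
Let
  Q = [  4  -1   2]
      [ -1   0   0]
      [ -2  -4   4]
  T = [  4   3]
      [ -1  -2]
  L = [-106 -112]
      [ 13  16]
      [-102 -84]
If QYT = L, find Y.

Y = Q⁻¹LT⁻¹ (apply Q⁻¹ on the left and T⁻¹ on the right).
det Q = 4; the adjugate gives Q⁻¹ = [[0, -1, 0], [1, 5, -1/2], [1, 9/2, -1/4]].
det T = -5; the adjugate gives T⁻¹ = [[2/5, 3/5], [-1/5, -4/5]].
Q⁻¹L = [[-13, -16], [10, 10], [-22, -19]].
Y = (Q⁻¹L)T⁻¹ = [[-2, 5], [2, -2], [-5, 2]].

Y = [[-2, 5], [2, -2], [-5, 2]]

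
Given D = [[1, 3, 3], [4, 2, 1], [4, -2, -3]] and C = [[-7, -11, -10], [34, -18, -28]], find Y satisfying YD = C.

Since D sits to the right of Y, Y = CD⁻¹.
det D = -4; the adjugate gives D⁻¹ = [[1, -3/4, 3/4], [-4, 15/4, -11/4], [4, -7/2, 5/2]].
Y = CD⁻¹ = [[-7, -11, -10], [34, -18, -28]] · [[1, -3/4, 3/4], [-4, 15/4, -11/4], [4, -7/2, 5/2]] = [[-3, -1, 0], [-6, 5, 5]].

Y = [[-3, -1, 0], [-6, 5, 5]]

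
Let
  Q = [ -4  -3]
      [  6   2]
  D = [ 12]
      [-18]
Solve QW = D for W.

Left-multiplying both sides by Q⁻¹ gives W = Q⁻¹D.
det Q = 10; the adjugate gives Q⁻¹ = [[1/5, 3/10], [-3/5, -2/5]].
W = Q⁻¹D = [[1/5, 3/10], [-3/5, -2/5]] · [[12], [-18]] = [[-3], [0]].

W = [[-3], [0]]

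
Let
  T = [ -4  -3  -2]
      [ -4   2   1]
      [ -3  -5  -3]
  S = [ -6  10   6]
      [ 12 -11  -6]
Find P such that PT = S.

Since T sits to the right of P, P = ST⁻¹.
det T = -3; the adjugate gives T⁻¹ = [[1/3, -1/3, -1/3], [5, -2, -4], [-26/3, 11/3, 20/3]].
P = ST⁻¹ = [[-6, 10, 6], [12, -11, -6]] · [[1/3, -1/3, -1/3], [5, -2, -4], [-26/3, 11/3, 20/3]] = [[-4, 4, 2], [1, -4, 0]].

P = [[-4, 4, 2], [1, -4, 0]]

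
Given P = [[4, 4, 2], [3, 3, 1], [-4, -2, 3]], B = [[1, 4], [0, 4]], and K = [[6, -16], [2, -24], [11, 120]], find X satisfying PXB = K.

Isolating X: multiply by P⁻¹ from the left and B⁻¹ from the right, so X = P⁻¹KB⁻¹.
det P = 4; the adjugate gives P⁻¹ = [[11/4, -4, -1/2], [-13/4, 5, 1/2], [3/2, -2, 0]].
det B = 4; the adjugate gives B⁻¹ = [[1, -1], [0, 1/4]].
P⁻¹K = [[3, -8], [-4, -8], [5, 24]].
X = (P⁻¹K)B⁻¹ = [[3, -5], [-4, 2], [5, 1]].

X = [[3, -5], [-4, 2], [5, 1]]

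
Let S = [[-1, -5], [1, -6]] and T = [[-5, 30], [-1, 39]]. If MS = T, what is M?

Since S sits to the right of M, M = TS⁻¹.
det S = 11, so S⁻¹ = [[-6/11, 5/11], [-1/11, -1/11]].
M = TS⁻¹ = [[-5, 30], [-1, 39]] · [[-6/11, 5/11], [-1/11, -1/11]] = [[0, -5], [-3, -4]].

M = [[0, -5], [-3, -4]]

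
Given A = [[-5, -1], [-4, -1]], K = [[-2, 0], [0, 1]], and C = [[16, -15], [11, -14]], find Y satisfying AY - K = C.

Y = [[-3, 2], [1, 5]]

AY = C + K = [[14, -15], [11, -13]].
Since A multiplies Y on the left, Y = A⁻¹(C + K).
det A = 1; the adjugate gives A⁻¹ = [[-1, 1], [4, -5]].
Y = A⁻¹(C + K) = [[-3, 2], [1, 5]].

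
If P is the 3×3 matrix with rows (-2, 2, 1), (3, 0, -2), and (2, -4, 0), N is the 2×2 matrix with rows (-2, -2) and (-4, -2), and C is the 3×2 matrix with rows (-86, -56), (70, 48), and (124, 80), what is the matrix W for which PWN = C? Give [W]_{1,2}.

Left-multiply by P⁻¹ and right-multiply by N⁻¹: W = P⁻¹CN⁻¹.
P has determinant -4; P⁻¹ = [[2, 1, 1], [1, 1/2, 1/4], [3, 1, 3/2]].
N has determinant -4; N⁻¹ = [[1/2, -1/2], [-1, 1/2]].
P⁻¹C = [[22, 16], [-20, -12], [-2, 0]].
W = (P⁻¹C)N⁻¹ = [[-5, -3], [2, 4], [-1, 1]].

-3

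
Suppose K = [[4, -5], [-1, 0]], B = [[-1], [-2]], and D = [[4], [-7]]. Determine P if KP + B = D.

P = [[5], [3]]

KP = D − B = [[5], [-5]].
Left-multiplying both sides by K⁻¹ gives P = K⁻¹(D − B).
det K = -5; the adjugate gives K⁻¹ = [[0, -1], [-1/5, -4/5]].
P = K⁻¹(D − B) = [[5], [3]].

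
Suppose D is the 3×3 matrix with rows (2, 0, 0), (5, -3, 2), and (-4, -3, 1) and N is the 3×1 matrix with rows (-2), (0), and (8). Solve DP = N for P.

P = [[-1], [-1], [1]]

Left-multiplying both sides by D⁻¹ gives P = D⁻¹N.
D has determinant 6; D⁻¹ = [[1/2, 0, 0], [-13/6, 1/3, -2/3], [-9/2, 1, -1]].
P = D⁻¹N = [[1/2, 0, 0], [-13/6, 1/3, -2/3], [-9/2, 1, -1]] · [[-2], [0], [8]] = [[-1], [-1], [1]].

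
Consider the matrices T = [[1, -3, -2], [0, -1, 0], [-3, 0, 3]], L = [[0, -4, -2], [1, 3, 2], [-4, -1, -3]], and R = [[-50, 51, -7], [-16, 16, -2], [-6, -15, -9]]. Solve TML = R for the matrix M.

M = T⁻¹RL⁻¹ (apply T⁻¹ on the left and L⁻¹ on the right).
T has determinant 3; T⁻¹ = [[-1, 3, -2/3], [0, -1, 0], [-1, 3, -1/3]].
L has determinant -2; L⁻¹ = [[7/2, 5, 1], [5/2, 4, 1], [-11/2, -8, -2]].
T⁻¹R = [[6, 7, 7], [16, -16, 2], [4, 2, 4]].
M = (T⁻¹R)L⁻¹ = [[0, 2, -1], [5, 0, -4], [-3, -4, -2]].

M = [[0, 2, -1], [5, 0, -4], [-3, -4, -2]]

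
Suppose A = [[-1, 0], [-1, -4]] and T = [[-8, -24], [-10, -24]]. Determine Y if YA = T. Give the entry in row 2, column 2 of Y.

A is on the right of Y, so right-multiply by A⁻¹: Y = TA⁻¹.
A has determinant 4; A⁻¹ = [[-1, 0], [1/4, -1/4]].
Y = TA⁻¹ = [[-8, -24], [-10, -24]] · [[-1, 0], [1/4, -1/4]] = [[2, 6], [4, 6]].

6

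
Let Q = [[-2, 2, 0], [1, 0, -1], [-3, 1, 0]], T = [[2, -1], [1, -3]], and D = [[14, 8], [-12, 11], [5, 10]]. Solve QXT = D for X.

Left-multiply by Q⁻¹ and right-multiply by T⁻¹: X = Q⁻¹DT⁻¹.
det Q = 4; the adjugate gives Q⁻¹ = [[1/4, 0, -1/2], [3/4, 0, -1/2], [1/4, -1, -1/2]].
det T = -5; the adjugate gives T⁻¹ = [[3/5, -1/5], [1/5, -2/5]].
Q⁻¹D = [[1, -3], [8, 1], [13, -14]].
X = (Q⁻¹D)T⁻¹ = [[0, 1], [5, -2], [5, 3]].

X = [[0, 1], [5, -2], [5, 3]]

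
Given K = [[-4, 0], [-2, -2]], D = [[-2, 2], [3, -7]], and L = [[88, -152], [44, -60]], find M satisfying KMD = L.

Left-multiply by K⁻¹ and right-multiply by D⁻¹: M = K⁻¹LD⁻¹.
det K = 8; the adjugate gives K⁻¹ = [[-1/4, 0], [1/4, -1/2]].
det D = 8, so D⁻¹ = [[-7/8, -1/4], [-3/8, -1/4]].
K⁻¹L = [[-22, 38], [0, -8]].
M = (K⁻¹L)D⁻¹ = [[5, -4], [3, 2]].

M = [[5, -4], [3, 2]]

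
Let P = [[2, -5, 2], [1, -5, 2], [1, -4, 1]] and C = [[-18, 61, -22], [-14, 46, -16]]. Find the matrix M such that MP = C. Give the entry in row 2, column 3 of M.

-4

Right-multiplying both sides by P⁻¹ gives M = CP⁻¹.
det P = 3, so P⁻¹ = [[1, -1, 0], [1/3, 0, -2/3], [1/3, 1, -5/3]].
M = CP⁻¹ = [[-18, 61, -22], [-14, 46, -16]] · [[1, -1, 0], [1/3, 0, -2/3], [1/3, 1, -5/3]] = [[-5, -4, -4], [-4, -2, -4]].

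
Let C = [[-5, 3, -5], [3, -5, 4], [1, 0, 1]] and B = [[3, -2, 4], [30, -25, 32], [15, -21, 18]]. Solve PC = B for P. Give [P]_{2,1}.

Since C sits to the right of P, P = BC⁻¹.
C has determinant 3; C⁻¹ = [[-5/3, -1, -13/3], [1/3, 0, 5/3], [5/3, 1, 16/3]].
P = BC⁻¹ = [[3, -2, 4], [30, -25, 32], [15, -21, 18]] · [[-5/3, -1, -13/3], [1/3, 0, 5/3], [5/3, 1, 16/3]] = [[1, 1, 5], [-5, 2, -1], [-2, 3, -4]].

-5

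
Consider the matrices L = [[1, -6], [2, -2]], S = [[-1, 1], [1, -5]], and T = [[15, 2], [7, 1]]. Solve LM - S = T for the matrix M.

M = [[2, -3], [-2, -1]]

LM = T + S = [[14, 3], [8, -4]].
Since L multiplies M on the left, M = L⁻¹(T + S).
L has determinant 10; L⁻¹ = [[-1/5, 3/5], [-1/5, 1/10]].
M = L⁻¹(T + S) = [[2, -3], [-2, -1]].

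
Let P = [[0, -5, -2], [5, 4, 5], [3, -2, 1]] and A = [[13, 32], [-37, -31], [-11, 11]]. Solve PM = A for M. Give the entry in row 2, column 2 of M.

-4

Since P multiplies M on the left, M = P⁻¹A.
det P = -6; the adjugate gives P⁻¹ = [[-7/3, -3/2, 17/6], [-5/3, -1, 5/3], [11/3, 5/2, -25/6]].
M = P⁻¹A = [[-7/3, -3/2, 17/6], [-5/3, -1, 5/3], [11/3, 5/2, -25/6]] · [[13, 32], [-37, -31], [-11, 11]] = [[-6, 3], [-3, -4], [1, -6]].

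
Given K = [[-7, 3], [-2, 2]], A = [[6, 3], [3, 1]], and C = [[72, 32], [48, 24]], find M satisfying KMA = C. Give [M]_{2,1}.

5

Isolating M: multiply by K⁻¹ from the left and A⁻¹ from the right, so M = K⁻¹CA⁻¹.
det K = -8, so K⁻¹ = [[-1/4, 3/8], [-1/4, 7/8]].
det A = -3; the adjugate gives A⁻¹ = [[-1/3, 1], [1, -2]].
K⁻¹C = [[0, 1], [24, 13]].
M = (K⁻¹C)A⁻¹ = [[1, -2], [5, -2]].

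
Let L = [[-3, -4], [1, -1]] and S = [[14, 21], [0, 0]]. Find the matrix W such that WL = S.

W = [[-5, -1], [0, 0]]

Since L sits to the right of W, W = SL⁻¹.
L has determinant 7; L⁻¹ = [[-1/7, 4/7], [-1/7, -3/7]].
W = SL⁻¹ = [[14, 21], [0, 0]] · [[-1/7, 4/7], [-1/7, -3/7]] = [[-5, -1], [0, 0]].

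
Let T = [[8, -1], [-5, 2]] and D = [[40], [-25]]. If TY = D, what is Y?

T is on the left of Y, so left-multiply by T⁻¹: Y = T⁻¹D.
det T = 11; the adjugate gives T⁻¹ = [[2/11, 1/11], [5/11, 8/11]].
Y = T⁻¹D = [[2/11, 1/11], [5/11, 8/11]] · [[40], [-25]] = [[5], [0]].

Y = [[5], [0]]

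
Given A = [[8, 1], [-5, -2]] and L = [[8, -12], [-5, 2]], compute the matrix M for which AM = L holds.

M = [[1, -2], [0, 4]]

Left-multiplying both sides by A⁻¹ gives M = A⁻¹L.
det A = -11; the adjugate gives A⁻¹ = [[2/11, 1/11], [-5/11, -8/11]].
M = A⁻¹L = [[2/11, 1/11], [-5/11, -8/11]] · [[8, -12], [-5, 2]] = [[1, -2], [0, 4]].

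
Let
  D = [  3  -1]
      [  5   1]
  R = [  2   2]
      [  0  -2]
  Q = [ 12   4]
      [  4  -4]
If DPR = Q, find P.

Isolating P: multiply by D⁻¹ from the left and R⁻¹ from the right, so P = D⁻¹QR⁻¹.
D has determinant 8; D⁻¹ = [[1/8, 1/8], [-5/8, 3/8]].
det R = -4; the adjugate gives R⁻¹ = [[1/2, 1/2], [0, -1/2]].
D⁻¹Q = [[2, 0], [-6, -4]].
P = (D⁻¹Q)R⁻¹ = [[1, 1], [-3, -1]].

P = [[1, 1], [-3, -1]]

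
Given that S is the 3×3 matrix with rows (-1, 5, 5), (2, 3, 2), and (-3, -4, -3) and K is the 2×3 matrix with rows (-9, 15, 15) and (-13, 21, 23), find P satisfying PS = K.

Right-multiplying both sides by S⁻¹ gives P = KS⁻¹.
det S = 6; the adjugate gives S⁻¹ = [[-1/6, -5/6, -5/6], [0, 3, 2], [1/6, -19/6, -13/6]].
P = KS⁻¹ = [[-9, 15, 15], [-13, 21, 23]] · [[-1/6, -5/6, -5/6], [0, 3, 2], [1/6, -19/6, -13/6]] = [[4, 5, 5], [6, 1, 3]].

P = [[4, 5, 5], [6, 1, 3]]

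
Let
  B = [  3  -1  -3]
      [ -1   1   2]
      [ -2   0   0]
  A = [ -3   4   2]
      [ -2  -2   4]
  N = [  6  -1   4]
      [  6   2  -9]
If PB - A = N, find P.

PB = N + A = [[3, 3, 6], [4, 0, -5]].
Since B sits to the right of P, P = (N + A)B⁻¹.
det B = -2; the adjugate gives B⁻¹ = [[0, 0, -1/2], [2, 3, 3/2], [-1, -1, -1]].
P = (N + A)B⁻¹ = [[0, 3, -3], [5, 5, 3]].

P = [[0, 3, -3], [5, 5, 3]]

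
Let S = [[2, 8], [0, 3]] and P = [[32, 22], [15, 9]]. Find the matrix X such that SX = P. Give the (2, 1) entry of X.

5

Since S multiplies X on the left, X = S⁻¹P.
det S = 6; the adjugate gives S⁻¹ = [[1/2, -4/3], [0, 1/3]].
X = S⁻¹P = [[1/2, -4/3], [0, 1/3]] · [[32, 22], [15, 9]] = [[-4, -1], [5, 3]].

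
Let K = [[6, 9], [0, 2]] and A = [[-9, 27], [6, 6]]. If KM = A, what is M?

Since K multiplies M on the left, M = K⁻¹A.
det K = 12; the adjugate gives K⁻¹ = [[1/6, -3/4], [0, 1/2]].
M = K⁻¹A = [[1/6, -3/4], [0, 1/2]] · [[-9, 27], [6, 6]] = [[-6, 0], [3, 3]].

M = [[-6, 0], [3, 3]]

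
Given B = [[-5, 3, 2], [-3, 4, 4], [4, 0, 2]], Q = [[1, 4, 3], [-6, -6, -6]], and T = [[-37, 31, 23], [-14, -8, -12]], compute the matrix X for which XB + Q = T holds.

XB = T − Q = [[-38, 27, 20], [-8, -2, -6]].
Since B sits to the right of X, X = (T − Q)B⁻¹.
det B = -6; the adjugate gives B⁻¹ = [[-4/3, 1, -2/3], [-11/3, 3, -7/3], [8/3, -2, 11/6]].
X = (T − Q)B⁻¹ = [[5, 3, -1], [2, -2, -1]].

X = [[5, 3, -1], [2, -2, -1]]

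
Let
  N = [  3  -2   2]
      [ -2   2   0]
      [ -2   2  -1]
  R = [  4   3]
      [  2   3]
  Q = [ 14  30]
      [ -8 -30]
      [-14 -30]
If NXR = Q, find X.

X = [[-3, 3], [0, -5], [3, -3]]

Isolating X: multiply by N⁻¹ from the left and R⁻¹ from the right, so X = N⁻¹QR⁻¹.
det N = -2, so N⁻¹ = [[1, -1, 2], [1, -1/2, 2], [0, 1, -1]].
R has determinant 6; R⁻¹ = [[1/2, -1/2], [-1/3, 2/3]].
N⁻¹Q = [[-6, 0], [-10, -15], [6, 0]].
X = (N⁻¹Q)R⁻¹ = [[-3, 3], [0, -5], [3, -3]].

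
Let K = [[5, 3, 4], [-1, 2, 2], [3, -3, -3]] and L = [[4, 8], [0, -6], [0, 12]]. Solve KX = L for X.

Left-multiplying both sides by K⁻¹ gives X = K⁻¹L.
K has determinant -3; K⁻¹ = [[0, 1, 2/3], [-1, 9, 14/3], [1, -8, -13/3]].
X = K⁻¹L = [[0, 1, 2/3], [-1, 9, 14/3], [1, -8, -13/3]] · [[4, 8], [0, -6], [0, 12]] = [[0, 2], [-4, -6], [4, 4]].

X = [[0, 2], [-4, -6], [4, 4]]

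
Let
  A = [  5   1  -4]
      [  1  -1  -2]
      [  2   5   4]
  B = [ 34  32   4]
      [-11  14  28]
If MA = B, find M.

Right-multiplying both sides by A⁻¹ gives M = BA⁻¹.
det A = -6, so A⁻¹ = [[-1, 4, 1], [4/3, -14/3, -1], [-7/6, 23/6, 1]].
M = BA⁻¹ = [[34, 32, 4], [-11, 14, 28]] · [[-1, 4, 1], [4/3, -14/3, -1], [-7/6, 23/6, 1]] = [[4, 2, 6], [-3, -2, 3]].

M = [[4, 2, 6], [-3, -2, 3]]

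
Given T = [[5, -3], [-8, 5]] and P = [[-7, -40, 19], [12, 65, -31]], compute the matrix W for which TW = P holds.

W = [[1, -5, 2], [4, 5, -3]]

Since T multiplies W on the left, W = T⁻¹P.
det T = 1; the adjugate gives T⁻¹ = [[5, 3], [8, 5]].
W = T⁻¹P = [[5, 3], [8, 5]] · [[-7, -40, 19], [12, 65, -31]] = [[1, -5, 2], [4, 5, -3]].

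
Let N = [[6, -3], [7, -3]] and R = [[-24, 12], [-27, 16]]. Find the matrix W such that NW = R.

W = [[-3, 4], [2, 4]]

Left-multiplying both sides by N⁻¹ gives W = N⁻¹R.
N has determinant 3; N⁻¹ = [[-1, 1], [-7/3, 2]].
W = N⁻¹R = [[-1, 1], [-7/3, 2]] · [[-24, 12], [-27, 16]] = [[-3, 4], [2, 4]].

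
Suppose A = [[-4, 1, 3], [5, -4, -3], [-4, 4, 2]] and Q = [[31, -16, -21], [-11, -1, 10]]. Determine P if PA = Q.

P = [[-4, 3, 0], [3, -3, -4]]

Since A sits to the right of P, P = QA⁻¹.
A has determinant -2; A⁻¹ = [[-2, -5, -9/2], [-1, -2, -3/2], [-2, -6, -11/2]].
P = QA⁻¹ = [[31, -16, -21], [-11, -1, 10]] · [[-2, -5, -9/2], [-1, -2, -3/2], [-2, -6, -11/2]] = [[-4, 3, 0], [3, -3, -4]].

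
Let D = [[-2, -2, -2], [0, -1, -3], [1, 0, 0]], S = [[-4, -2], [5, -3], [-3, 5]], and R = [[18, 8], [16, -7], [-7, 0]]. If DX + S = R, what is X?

X = [[-4, -5], [-5, -2], [-2, 2]]

DX = R − S = [[22, 10], [11, -4], [-4, -5]].
Left-multiplying both sides by D⁻¹ gives X = D⁻¹(R − S).
D has determinant 4; D⁻¹ = [[0, 0, 1], [-3/4, 1/2, -3/2], [1/4, -1/2, 1/2]].
X = D⁻¹(R − S) = [[-4, -5], [-5, -2], [-2, 2]].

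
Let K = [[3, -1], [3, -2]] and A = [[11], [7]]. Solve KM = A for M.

M = [[5], [4]]

Left-multiplying both sides by K⁻¹ gives M = K⁻¹A.
det K = -3, so K⁻¹ = [[2/3, -1/3], [1, -1]].
M = K⁻¹A = [[2/3, -1/3], [1, -1]] · [[11], [7]] = [[5], [4]].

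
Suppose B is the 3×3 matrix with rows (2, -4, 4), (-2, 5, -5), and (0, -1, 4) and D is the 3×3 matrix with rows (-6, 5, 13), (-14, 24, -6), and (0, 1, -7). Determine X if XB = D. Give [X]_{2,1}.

-5

Right-multiplying both sides by B⁻¹ gives X = DB⁻¹.
B has determinant 6; B⁻¹ = [[5/2, 2, 0], [4/3, 4/3, 1/3], [1/3, 1/3, 1/3]].
X = DB⁻¹ = [[-6, 5, 13], [-14, 24, -6], [0, 1, -7]] · [[5/2, 2, 0], [4/3, 4/3, 1/3], [1/3, 1/3, 1/3]] = [[-4, -1, 6], [-5, 2, 6], [-1, -1, -2]].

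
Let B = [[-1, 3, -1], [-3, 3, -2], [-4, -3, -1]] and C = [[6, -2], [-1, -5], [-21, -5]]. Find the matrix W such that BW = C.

W = [[1, 1], [4, 0], [5, 1]]

Left-multiplying both sides by B⁻¹ gives W = B⁻¹C.
det B = 3, so B⁻¹ = [[-3, 2, -1], [5/3, -1, 1/3], [7, -5, 2]].
W = B⁻¹C = [[-3, 2, -1], [5/3, -1, 1/3], [7, -5, 2]] · [[6, -2], [-1, -5], [-21, -5]] = [[1, 1], [4, 0], [5, 1]].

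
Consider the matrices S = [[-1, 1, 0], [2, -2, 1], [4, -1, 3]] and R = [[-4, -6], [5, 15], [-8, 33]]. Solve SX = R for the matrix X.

Left-multiplying both sides by S⁻¹ gives X = S⁻¹R.
det S = 3; the adjugate gives S⁻¹ = [[-5/3, -1, 1/3], [-2/3, -1, 1/3], [2, 1, 0]].
X = S⁻¹R = [[-5/3, -1, 1/3], [-2/3, -1, 1/3], [2, 1, 0]] · [[-4, -6], [5, 15], [-8, 33]] = [[-1, 6], [-5, 0], [-3, 3]].

X = [[-1, 6], [-5, 0], [-3, 3]]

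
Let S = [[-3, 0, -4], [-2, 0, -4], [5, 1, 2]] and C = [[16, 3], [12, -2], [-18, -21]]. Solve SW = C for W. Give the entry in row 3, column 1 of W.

-1

Left-multiplying both sides by S⁻¹ gives W = S⁻¹C.
S has determinant -4; S⁻¹ = [[-1, 1, 0], [4, -7/2, 1], [1/2, -3/4, 0]].
W = S⁻¹C = [[-1, 1, 0], [4, -7/2, 1], [1/2, -3/4, 0]] · [[16, 3], [12, -2], [-18, -21]] = [[-4, -5], [4, -2], [-1, 3]].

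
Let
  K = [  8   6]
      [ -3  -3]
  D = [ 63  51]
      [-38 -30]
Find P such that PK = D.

P = [[6, -5], [-4, 2]]

Since K sits to the right of P, P = DK⁻¹.
det K = -6, so K⁻¹ = [[1/2, 1], [-1/2, -4/3]].
P = DK⁻¹ = [[63, 51], [-38, -30]] · [[1/2, 1], [-1/2, -4/3]] = [[6, -5], [-4, 2]].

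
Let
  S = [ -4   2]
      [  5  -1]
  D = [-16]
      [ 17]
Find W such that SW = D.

W = [[3], [-2]]

S is on the left of W, so left-multiply by S⁻¹: W = S⁻¹D.
S has determinant -6; S⁻¹ = [[1/6, 1/3], [5/6, 2/3]].
W = S⁻¹D = [[1/6, 1/3], [5/6, 2/3]] · [[-16], [17]] = [[3], [-2]].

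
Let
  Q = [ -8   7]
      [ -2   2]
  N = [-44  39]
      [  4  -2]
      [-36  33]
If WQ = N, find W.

Q is on the right of W, so right-multiply by Q⁻¹: W = NQ⁻¹.
Q has determinant -2; Q⁻¹ = [[-1, 7/2], [-1, 4]].
W = NQ⁻¹ = [[-44, 39], [4, -2], [-36, 33]] · [[-1, 7/2], [-1, 4]] = [[5, 2], [-2, 6], [3, 6]].

W = [[5, 2], [-2, 6], [3, 6]]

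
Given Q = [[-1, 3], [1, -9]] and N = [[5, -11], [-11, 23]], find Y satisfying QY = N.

Y = [[-2, 5], [1, -2]]

Since Q multiplies Y on the left, Y = Q⁻¹N.
det Q = 6; the adjugate gives Q⁻¹ = [[-3/2, -1/2], [-1/6, -1/6]].
Y = Q⁻¹N = [[-3/2, -1/2], [-1/6, -1/6]] · [[5, -11], [-11, 23]] = [[-2, 5], [1, -2]].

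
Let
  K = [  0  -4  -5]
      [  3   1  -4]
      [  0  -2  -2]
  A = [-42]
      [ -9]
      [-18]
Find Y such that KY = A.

Y = [[4], [3], [6]]

Since K multiplies Y on the left, Y = K⁻¹A.
det K = 6, so K⁻¹ = [[-5/3, 1/3, 7/2], [1, 0, -5/2], [-1, 0, 2]].
Y = K⁻¹A = [[-5/3, 1/3, 7/2], [1, 0, -5/2], [-1, 0, 2]] · [[-42], [-9], [-18]] = [[4], [3], [6]].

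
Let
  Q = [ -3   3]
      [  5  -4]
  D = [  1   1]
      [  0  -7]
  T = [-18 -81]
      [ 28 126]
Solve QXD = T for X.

X = [[4, -2], [-2, 1]]

Isolating X: multiply by Q⁻¹ from the left and D⁻¹ from the right, so X = Q⁻¹TD⁻¹.
det Q = -3, so Q⁻¹ = [[4/3, 1], [5/3, 1]].
D has determinant -7; D⁻¹ = [[1, 1/7], [0, -1/7]].
Q⁻¹T = [[4, 18], [-2, -9]].
X = (Q⁻¹T)D⁻¹ = [[4, -2], [-2, 1]].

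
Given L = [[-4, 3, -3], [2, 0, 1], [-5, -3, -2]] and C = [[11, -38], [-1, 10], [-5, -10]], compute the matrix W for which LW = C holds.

W = [[1, 2], [2, -4], [-3, 6]]

L is on the left of W, so left-multiply by L⁻¹: W = L⁻¹C.
det L = 3, so L⁻¹ = [[1, 5, 1], [-1/3, -7/3, -2/3], [-2, -9, -2]].
W = L⁻¹C = [[1, 5, 1], [-1/3, -7/3, -2/3], [-2, -9, -2]] · [[11, -38], [-1, 10], [-5, -10]] = [[1, 2], [2, -4], [-3, 6]].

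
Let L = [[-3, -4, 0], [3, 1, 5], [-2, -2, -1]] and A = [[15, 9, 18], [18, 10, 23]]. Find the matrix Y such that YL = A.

Y = [[0, 3, -3], [0, 4, -3]]

Right-multiplying both sides by L⁻¹ gives Y = AL⁻¹.
det L = 1, so L⁻¹ = [[9, -4, -20], [-7, 3, 15], [-4, 2, 9]].
Y = AL⁻¹ = [[15, 9, 18], [18, 10, 23]] · [[9, -4, -20], [-7, 3, 15], [-4, 2, 9]] = [[0, 3, -3], [0, 4, -3]].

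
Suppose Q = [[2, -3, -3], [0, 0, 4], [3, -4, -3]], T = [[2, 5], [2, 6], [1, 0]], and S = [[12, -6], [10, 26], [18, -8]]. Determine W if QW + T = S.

W = [[5, 5], [-2, 2], [2, 5]]

QW = S − T = [[10, -11], [8, 20], [17, -8]].
Left-multiplying both sides by Q⁻¹ gives W = Q⁻¹(S − T).
det Q = -4, so Q⁻¹ = [[-4, -3/4, 3], [-3, -3/4, 2], [0, 1/4, 0]].
W = Q⁻¹(S − T) = [[5, 5], [-2, 2], [2, 5]].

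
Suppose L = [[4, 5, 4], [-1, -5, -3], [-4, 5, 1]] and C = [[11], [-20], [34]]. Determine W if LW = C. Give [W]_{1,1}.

-4

Left-multiplying both sides by L⁻¹ gives W = L⁻¹C.
det L = 5, so L⁻¹ = [[2, 3, 1], [13/5, 4, 8/5], [-5, -8, -3]].
W = L⁻¹C = [[2, 3, 1], [13/5, 4, 8/5], [-5, -8, -3]] · [[11], [-20], [34]] = [[-4], [3], [3]].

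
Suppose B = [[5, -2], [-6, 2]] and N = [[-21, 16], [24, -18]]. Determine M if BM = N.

M = [[-3, 2], [3, -3]]

Since B multiplies M on the left, M = B⁻¹N.
B has determinant -2; B⁻¹ = [[-1, -1], [-3, -5/2]].
M = B⁻¹N = [[-1, -1], [-3, -5/2]] · [[-21, 16], [24, -18]] = [[-3, 2], [3, -3]].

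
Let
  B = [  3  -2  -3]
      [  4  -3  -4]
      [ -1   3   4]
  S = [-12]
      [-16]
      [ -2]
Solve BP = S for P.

P = [[-6], [0], [-2]]

Since B multiplies P on the left, P = B⁻¹S.
det B = -3, so B⁻¹ = [[0, 1/3, 1/3], [4, -3, 0], [-3, 7/3, 1/3]].
P = B⁻¹S = [[0, 1/3, 1/3], [4, -3, 0], [-3, 7/3, 1/3]] · [[-12], [-16], [-2]] = [[-6], [0], [-2]].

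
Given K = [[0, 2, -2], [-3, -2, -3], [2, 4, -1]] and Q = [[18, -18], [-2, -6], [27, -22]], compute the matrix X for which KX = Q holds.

Left-multiplying both sides by K⁻¹ gives X = K⁻¹Q.
K has determinant -2; K⁻¹ = [[-7, 3, 5], [9/2, -2, -3], [4, -2, -3]].
X = K⁻¹Q = [[-7, 3, 5], [9/2, -2, -3], [4, -2, -3]] · [[18, -18], [-2, -6], [27, -22]] = [[3, -2], [4, -3], [-5, 6]].

X = [[3, -2], [4, -3], [-5, 6]]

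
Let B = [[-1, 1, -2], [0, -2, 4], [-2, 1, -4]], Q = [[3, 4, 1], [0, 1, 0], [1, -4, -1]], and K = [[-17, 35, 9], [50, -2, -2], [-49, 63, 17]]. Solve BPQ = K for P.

Left-multiply by B⁻¹ and right-multiply by Q⁻¹: P = B⁻¹KQ⁻¹.
B has determinant -4; B⁻¹ = [[-1, -1/2, 0], [2, 0, -1], [1, 1/4, -1/2]].
Q has determinant -4; Q⁻¹ = [[1/4, 0, 1/4], [0, 1, 0], [1/4, -4, -3/4]].
B⁻¹K = [[-8, -34, -8], [15, 7, 1], [20, 3, 0]].
P = (B⁻¹K)Q⁻¹ = [[-4, -2, 4], [4, 3, 3], [5, 3, 5]].

P = [[-4, -2, 4], [4, 3, 3], [5, 3, 5]]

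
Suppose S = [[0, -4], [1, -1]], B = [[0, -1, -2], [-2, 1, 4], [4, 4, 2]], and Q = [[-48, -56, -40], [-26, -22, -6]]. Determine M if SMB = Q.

Left-multiply by S⁻¹ and right-multiply by B⁻¹: M = S⁻¹QB⁻¹.
det S = 4; the adjugate gives S⁻¹ = [[-1/4, 1], [-1/4, 0]].
B has determinant 4; B⁻¹ = [[-7/2, -3/2, -1/2], [5, 2, 1], [-3, -1, -1/2]].
S⁻¹Q = [[-14, -8, 4], [12, 14, 10]].
M = (S⁻¹Q)B⁻¹ = [[-3, 1, -3], [-2, 0, 3]].

M = [[-3, 1, -3], [-2, 0, 3]]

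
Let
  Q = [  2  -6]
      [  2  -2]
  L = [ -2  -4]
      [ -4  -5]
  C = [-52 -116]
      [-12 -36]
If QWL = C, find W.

W = [[2, -2], [-5, 0]]

Left-multiply by Q⁻¹ and right-multiply by L⁻¹: W = Q⁻¹CL⁻¹.
det Q = 8, so Q⁻¹ = [[-1/4, 3/4], [-1/4, 1/4]].
det L = -6; the adjugate gives L⁻¹ = [[5/6, -2/3], [-2/3, 1/3]].
Q⁻¹C = [[4, 2], [10, 20]].
W = (Q⁻¹C)L⁻¹ = [[2, -2], [-5, 0]].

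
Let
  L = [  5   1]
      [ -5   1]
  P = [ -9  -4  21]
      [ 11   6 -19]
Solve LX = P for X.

X = [[-2, -1, 4], [1, 1, 1]]

L is on the left of X, so left-multiply by L⁻¹: X = L⁻¹P.
L has determinant 10; L⁻¹ = [[1/10, -1/10], [1/2, 1/2]].
X = L⁻¹P = [[1/10, -1/10], [1/2, 1/2]] · [[-9, -4, 21], [11, 6, -19]] = [[-2, -1, 4], [1, 1, 1]].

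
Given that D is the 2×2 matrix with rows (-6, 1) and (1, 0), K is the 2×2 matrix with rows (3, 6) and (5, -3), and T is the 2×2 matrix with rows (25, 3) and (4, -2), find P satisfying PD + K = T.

PD = T − K = [[22, -3], [-1, 1]].
D is on the right of P, so right-multiply by D⁻¹: P = (T − K)D⁻¹.
det D = -1, so D⁻¹ = [[0, 1], [1, 6]].
P = (T − K)D⁻¹ = [[-3, 4], [1, 5]].

P = [[-3, 4], [1, 5]]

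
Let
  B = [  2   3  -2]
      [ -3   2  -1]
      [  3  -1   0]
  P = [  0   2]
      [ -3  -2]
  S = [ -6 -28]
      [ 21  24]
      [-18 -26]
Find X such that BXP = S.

Isolating X: multiply by B⁻¹ from the left and P⁻¹ from the right, so X = B⁻¹SP⁻¹.
B has determinant -5; B⁻¹ = [[1/5, -2/5, -1/5], [3/5, -6/5, -8/5], [3/5, -11/5, -13/5]].
P has determinant 6; P⁻¹ = [[-1/3, -1/3], [1/2, 0]].
B⁻¹S = [[-6, -10], [0, -4], [-3, -2]].
X = (B⁻¹S)P⁻¹ = [[-3, 2], [-2, 0], [0, 1]].

X = [[-3, 2], [-2, 0], [0, 1]]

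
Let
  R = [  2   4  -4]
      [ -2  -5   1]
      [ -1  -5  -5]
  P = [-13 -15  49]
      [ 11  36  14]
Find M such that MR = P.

M = [[-5, 4, -5], [-1, -5, -3]]

Since R sits to the right of M, M = PR⁻¹.
R has determinant -4; R⁻¹ = [[-15/2, -10, 4], [11/4, 7/2, -3/2], [-5/4, -3/2, 1/2]].
M = PR⁻¹ = [[-13, -15, 49], [11, 36, 14]] · [[-15/2, -10, 4], [11/4, 7/2, -3/2], [-5/4, -3/2, 1/2]] = [[-5, 4, -5], [-1, -5, -3]].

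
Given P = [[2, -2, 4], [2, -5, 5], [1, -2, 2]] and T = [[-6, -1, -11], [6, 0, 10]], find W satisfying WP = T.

P is on the right of W, so right-multiply by P⁻¹: W = TP⁻¹.
P has determinant 2; P⁻¹ = [[0, -2, 5], [1/2, 0, -1], [1/2, 1, -3]].
W = TP⁻¹ = [[-6, -1, -11], [6, 0, 10]] · [[0, -2, 5], [1/2, 0, -1], [1/2, 1, -3]] = [[-6, 1, 4], [5, -2, 0]].

W = [[-6, 1, 4], [5, -2, 0]]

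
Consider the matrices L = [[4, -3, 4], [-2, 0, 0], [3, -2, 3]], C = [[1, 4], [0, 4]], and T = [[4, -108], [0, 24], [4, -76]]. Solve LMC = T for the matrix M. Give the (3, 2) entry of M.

-4

Isolating M: multiply by L⁻¹ from the left and C⁻¹ from the right, so M = L⁻¹TC⁻¹.
L has determinant -2; L⁻¹ = [[0, -1/2, 0], [-3, 0, 4], [-2, 1/2, 3]].
C has determinant 4; C⁻¹ = [[1, -1], [0, 1/4]].
L⁻¹T = [[0, -12], [4, 20], [4, 0]].
M = (L⁻¹T)C⁻¹ = [[0, -3], [4, 1], [4, -4]].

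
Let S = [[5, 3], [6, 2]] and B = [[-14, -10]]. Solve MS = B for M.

S is on the right of M, so right-multiply by S⁻¹: M = BS⁻¹.
det S = -8; the adjugate gives S⁻¹ = [[-1/4, 3/8], [3/4, -5/8]].
M = BS⁻¹ = [[-14, -10]] · [[-1/4, 3/8], [3/4, -5/8]] = [[-4, 1]].

M = [[-4, 1]]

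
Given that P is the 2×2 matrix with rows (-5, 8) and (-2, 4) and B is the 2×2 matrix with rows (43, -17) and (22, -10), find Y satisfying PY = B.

Y = [[1, -3], [6, -4]]

Left-multiplying both sides by P⁻¹ gives Y = P⁻¹B.
det P = -4, so P⁻¹ = [[-1, 2], [-1/2, 5/4]].
Y = P⁻¹B = [[-1, 2], [-1/2, 5/4]] · [[43, -17], [22, -10]] = [[1, -3], [6, -4]].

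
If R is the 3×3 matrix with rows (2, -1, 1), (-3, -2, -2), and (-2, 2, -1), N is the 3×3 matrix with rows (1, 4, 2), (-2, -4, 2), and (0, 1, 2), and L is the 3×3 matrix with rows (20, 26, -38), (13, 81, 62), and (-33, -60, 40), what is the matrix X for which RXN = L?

Left-multiply by R⁻¹ and right-multiply by N⁻¹: X = R⁻¹LN⁻¹.
det R = 1, so R⁻¹ = [[6, 1, 4], [1, 0, 1], [-10, -2, -7]].
N has determinant 2; N⁻¹ = [[-5, -3, 8], [2, 1, -3], [-1, -1/2, 2]].
R⁻¹L = [[1, -3, -6], [-13, -34, 2], [5, -2, -24]].
X = (R⁻¹L)N⁻¹ = [[-5, -3, 5], [-5, 4, 2], [-5, -5, -2]].

X = [[-5, -3, 5], [-5, 4, 2], [-5, -5, -2]]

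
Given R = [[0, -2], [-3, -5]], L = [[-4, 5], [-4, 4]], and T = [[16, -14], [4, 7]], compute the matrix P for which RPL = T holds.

P = R⁻¹TL⁻¹ (apply R⁻¹ on the left and L⁻¹ on the right).
det R = -6; the adjugate gives R⁻¹ = [[5/6, -1/3], [-1/2, 0]].
det L = 4, so L⁻¹ = [[1, -5/4], [1, -1]].
R⁻¹T = [[12, -14], [-8, 7]].
P = (R⁻¹T)L⁻¹ = [[-2, -1], [-1, 3]].

P = [[-2, -1], [-1, 3]]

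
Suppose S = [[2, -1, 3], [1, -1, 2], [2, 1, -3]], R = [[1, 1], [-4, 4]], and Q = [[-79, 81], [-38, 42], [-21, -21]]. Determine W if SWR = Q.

Isolating W: multiply by S⁻¹ from the left and R⁻¹ from the right, so W = S⁻¹QR⁻¹.
det S = 4; the adjugate gives S⁻¹ = [[1/4, 0, 1/4], [7/4, -3, -1/4], [3/4, -1, -1/4]].
R has determinant 8; R⁻¹ = [[1/2, -1/8], [1/2, 1/8]].
S⁻¹Q = [[-25, 15], [-19, 21], [-16, 24]].
W = (S⁻¹Q)R⁻¹ = [[-5, 5], [1, 5], [4, 5]].

W = [[-5, 5], [1, 5], [4, 5]]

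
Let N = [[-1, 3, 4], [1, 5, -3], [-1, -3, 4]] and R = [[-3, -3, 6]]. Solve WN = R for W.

W = [[3, -6, -6]]

N is on the right of W, so right-multiply by N⁻¹: W = RN⁻¹.
det N = -6, so N⁻¹ = [[-11/6, 4, 29/6], [1/6, 0, -1/6], [-1/3, 1, 4/3]].
W = RN⁻¹ = [[-3, -3, 6]] · [[-11/6, 4, 29/6], [1/6, 0, -1/6], [-1/3, 1, 4/3]] = [[3, -6, -6]].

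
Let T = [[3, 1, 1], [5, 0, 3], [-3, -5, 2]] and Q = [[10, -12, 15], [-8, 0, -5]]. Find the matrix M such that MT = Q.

Since T sits to the right of M, M = QT⁻¹.
det T = 1; the adjugate gives T⁻¹ = [[15, -7, 3], [-19, 9, -4], [-25, 12, -5]].
M = QT⁻¹ = [[10, -12, 15], [-8, 0, -5]] · [[15, -7, 3], [-19, 9, -4], [-25, 12, -5]] = [[3, 2, 3], [5, -4, 1]].

M = [[3, 2, 3], [5, -4, 1]]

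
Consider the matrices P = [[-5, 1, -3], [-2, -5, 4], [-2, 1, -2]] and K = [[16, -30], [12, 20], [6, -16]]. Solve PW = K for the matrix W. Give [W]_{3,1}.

-1

Since P multiplies W on the left, W = P⁻¹K.
det P = -6; the adjugate gives P⁻¹ = [[-1, 1/6, 11/6], [2, -2/3, -13/3], [2, -1/2, -9/2]].
W = P⁻¹K = [[-1, 1/6, 11/6], [2, -2/3, -13/3], [2, -1/2, -9/2]] · [[16, -30], [12, 20], [6, -16]] = [[-3, 4], [-2, -4], [-1, 2]].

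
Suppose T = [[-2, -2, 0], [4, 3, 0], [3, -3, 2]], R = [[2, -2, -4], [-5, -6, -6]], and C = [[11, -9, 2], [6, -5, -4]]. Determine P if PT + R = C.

PT = C − R = [[9, -7, 6], [11, 1, 2]].
Right-multiplying both sides by T⁻¹ gives P = (C − R)T⁻¹.
det T = 4, so T⁻¹ = [[3/2, 1, 0], [-2, -1, 0], [-21/4, -3, 1/2]].
P = (C − R)T⁻¹ = [[-4, -2, 3], [4, 4, 1]].

P = [[-4, -2, 3], [4, 4, 1]]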